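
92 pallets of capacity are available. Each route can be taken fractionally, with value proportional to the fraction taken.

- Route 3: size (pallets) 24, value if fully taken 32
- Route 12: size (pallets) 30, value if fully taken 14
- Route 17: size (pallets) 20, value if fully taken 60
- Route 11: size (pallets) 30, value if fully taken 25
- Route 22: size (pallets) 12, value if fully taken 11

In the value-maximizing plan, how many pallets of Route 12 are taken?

6

Best value per unit of size first: Route 17 60/20≈3, Route 3 32/24≈1.33, Route 22 11/12≈0.917, Route 11 25/30≈0.833, Route 12 14/30≈0.467.
Route 17: take in full, 20 pallets for value 60 ; 72 left.
Take all of Route 3 (24 pallets, value 32) ; 48 pallets left.
All 12 pallets of Route 22 fit (value 11) ; 36 remain.
Take all of Route 11 (30 pallets, value 25) ; 6 pallets left.
Only 6 pallets remain; take 6/30 of Route 12 for value 14×6/30 = 2.8.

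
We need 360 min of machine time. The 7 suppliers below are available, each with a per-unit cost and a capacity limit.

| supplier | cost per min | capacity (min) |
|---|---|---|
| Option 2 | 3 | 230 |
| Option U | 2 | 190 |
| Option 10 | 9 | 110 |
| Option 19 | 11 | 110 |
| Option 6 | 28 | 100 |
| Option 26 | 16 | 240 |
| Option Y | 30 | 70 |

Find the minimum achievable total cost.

890

Cheapest first:
Take 190 from Option U at 2 — need 170 more.
Option 2 at 3: take 170 of its 230 — requirement met.
Option 10, Option 19, Option 26, Option 6, Option Y: unused.
Cost = 190×2 + 170×3 = 890.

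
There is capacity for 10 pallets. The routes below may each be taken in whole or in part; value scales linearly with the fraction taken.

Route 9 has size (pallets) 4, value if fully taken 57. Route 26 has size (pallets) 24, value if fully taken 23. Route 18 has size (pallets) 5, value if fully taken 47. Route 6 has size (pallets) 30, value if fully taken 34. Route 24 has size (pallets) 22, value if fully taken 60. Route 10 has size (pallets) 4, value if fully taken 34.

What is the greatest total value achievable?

Sort by value density: Route 9 57/4≈14.2, Route 18 47/5≈9.4, Route 10 34/4≈8.5, Route 24 60/22≈2.73, Route 6 34/30≈1.13, Route 26 23/24≈0.958.
Take all of Route 9 (4 pallets, value 57) → 6 pallets left.
All 5 pallets of Route 18 fit (value 47) → 1 remain.
1 pallets left: a 1/4 share of Route 10 gives 34×1/4 = 8.5.
Total value = 112.5.

112.5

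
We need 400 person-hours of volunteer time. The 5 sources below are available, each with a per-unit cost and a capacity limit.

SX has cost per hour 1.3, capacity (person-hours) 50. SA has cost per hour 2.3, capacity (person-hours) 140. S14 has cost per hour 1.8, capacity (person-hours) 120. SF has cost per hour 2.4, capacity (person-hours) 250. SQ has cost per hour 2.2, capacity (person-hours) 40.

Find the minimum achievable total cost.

Fill from the cheapest source first.
SX (1.3): use full 50 — 350 person-hours to go.
S14 (1.8): use full 120 — 230 person-hours to go.
Take 40 from SQ at 2.2 — need 190 more.
SA at 2.3: take all 140 person-hours — 50 still needed.
Take 50 from SF at 2.4 to finish.
Cost = 50×1.3 + 120×1.8 + 40×2.2 + 140×2.3 + 50×2.4 = 811.

811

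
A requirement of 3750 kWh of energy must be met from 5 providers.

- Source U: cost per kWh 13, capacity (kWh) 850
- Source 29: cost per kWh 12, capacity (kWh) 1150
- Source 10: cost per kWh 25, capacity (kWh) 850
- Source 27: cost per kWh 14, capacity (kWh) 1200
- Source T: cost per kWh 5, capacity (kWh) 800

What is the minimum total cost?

Use providers in increasing cost order.
Source T (5): use full 800 → 2950 kWh to go.
Source 29 (12): use full 1150 → 1800 kWh to go.
Take 850 from Source U at 13 → need 950 more.
Take 950 from Source 27 at 14 to finish.
Source 10: unused.
Cost = 800×5 + 1150×12 + 850×13 + 950×14 = 42150.

42150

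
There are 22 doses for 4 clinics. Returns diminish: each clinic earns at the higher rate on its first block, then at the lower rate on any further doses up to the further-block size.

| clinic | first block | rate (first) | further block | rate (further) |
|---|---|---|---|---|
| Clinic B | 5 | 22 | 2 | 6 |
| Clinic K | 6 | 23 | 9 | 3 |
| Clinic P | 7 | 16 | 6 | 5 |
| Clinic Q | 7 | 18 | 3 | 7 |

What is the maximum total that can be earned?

Rank every tier by rate: Clinic K/first 23 > Clinic B/first 22 > Clinic Q/first 18 > Clinic P/first 16 > Clinic Q/second 7 > Clinic B/second 6 > Clinic P/second 5 > Clinic K/second 3.
Clinic K first at 23: fill all 6 — 16 left.
Clinic B first at 22: fill all 5 — 11 left.
Fill Clinic Q first block (7 at 18) — 4 left.
4 remain; put them into Clinic P first at 16.
Total = 23×6 + 22×5 + 18×7 + 16×4 = 438.

438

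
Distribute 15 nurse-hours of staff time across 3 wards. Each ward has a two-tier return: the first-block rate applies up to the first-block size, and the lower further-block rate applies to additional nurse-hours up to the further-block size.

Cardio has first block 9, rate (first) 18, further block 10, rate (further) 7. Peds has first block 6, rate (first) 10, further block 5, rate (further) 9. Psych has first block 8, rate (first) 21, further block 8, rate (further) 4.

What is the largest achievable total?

294

Treat each block as its own option and order by rate: Psych/first 21 > Cardio/first 18 > Peds/first 10 > Peds/second 9 > Cardio/second 7 > Psych/second 4.
Psych/first (21): +8 ; 7 left.
7 remain; put them into Cardio first at 18.
Total = 21×8 + 18×7 = 294.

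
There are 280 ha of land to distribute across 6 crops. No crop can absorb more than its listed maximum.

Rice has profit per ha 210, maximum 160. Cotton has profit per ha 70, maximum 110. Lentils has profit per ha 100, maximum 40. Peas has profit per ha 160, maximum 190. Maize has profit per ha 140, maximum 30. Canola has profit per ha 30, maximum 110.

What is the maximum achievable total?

Order the crops by profit per ha: Rice 210 > Peas 160 > Maize 140 > Lentils 100 > Cotton 70 > Canola 30.
Rice takes 160 to reach its cap of 160 ; 120 left.
Only 120 left; Peas takes them to reach 120.
Total = 210×160 + 160×120 = 52800.

52800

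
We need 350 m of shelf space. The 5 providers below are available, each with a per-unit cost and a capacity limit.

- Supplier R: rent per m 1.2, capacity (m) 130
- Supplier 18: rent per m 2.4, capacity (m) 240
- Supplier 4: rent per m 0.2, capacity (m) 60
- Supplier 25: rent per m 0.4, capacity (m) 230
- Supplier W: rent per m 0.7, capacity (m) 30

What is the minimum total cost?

161

Fill from the cheapest provider first.
Supplier 4 at 0.2: take all 60 m ; 290 still needed.
Supplier 25 (0.4): use full 230 ; 60 m to go.
Take 30 from Supplier W at 0.7 ; need 30 more.
Take 30 from Supplier R at 1.2 to finish.
Supplier 18: unused.
Cost = 60×0.2 + 230×0.4 + 30×0.7 + 30×1.2 = 161.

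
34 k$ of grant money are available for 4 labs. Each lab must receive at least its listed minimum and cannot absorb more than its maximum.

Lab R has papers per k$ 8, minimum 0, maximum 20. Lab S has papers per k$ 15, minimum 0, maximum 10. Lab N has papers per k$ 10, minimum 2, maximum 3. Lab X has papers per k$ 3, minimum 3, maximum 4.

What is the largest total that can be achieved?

Meeting every minimum uses 0+0+2+3 = 5 k$, leaving 29.
Highest papers per k$ first: Lab S 15 > Lab N 10 > Lab R 8 > Lab X 3.
Lab S: +10 to 10 (cap) → 19 left.
Lab N takes 1 more to reach its cap of 3 → 18 left.
Only 18 left; Lab R takes them to reach 18.
Total = 8×18 + 15×10 + 10×3 + 3×3 = 333.

333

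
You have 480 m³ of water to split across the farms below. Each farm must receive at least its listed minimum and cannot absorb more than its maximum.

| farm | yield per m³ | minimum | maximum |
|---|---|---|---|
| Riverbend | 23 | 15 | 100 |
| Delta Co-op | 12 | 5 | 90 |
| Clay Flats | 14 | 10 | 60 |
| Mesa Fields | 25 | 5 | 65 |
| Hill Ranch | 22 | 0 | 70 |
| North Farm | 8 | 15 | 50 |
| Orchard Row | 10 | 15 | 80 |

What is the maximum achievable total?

Meeting every minimum uses 15+5+10+5+0+15+15 = 65 m³, leaving 415.
Highest yield per m³ first: Mesa Fields 25 > Riverbend 23 > Hill Ranch 22 > Clay Flats 14 > Delta Co-op 12 > Orchard Row 10 > North Farm 8.
Mesa Fields takes 60 more to reach its cap of 65 → 355 left.
Riverbend takes 85 more to reach its cap of 100 → 270 left.
Give Hill Ranch 70 more to hit its cap of 70 → 200 left.
Clay Flats takes 50 more to reach its cap of 60 → 150 left.
Delta Co-op takes 85 more to reach its cap of 90 → 65 left.
Give Orchard Row 65 more to hit its cap of 80 → 0 left.
Total = 23×100 + 12×90 + 14×60 + 25×65 + 22×70 + 8×15 + 10×80 = 8305.

8305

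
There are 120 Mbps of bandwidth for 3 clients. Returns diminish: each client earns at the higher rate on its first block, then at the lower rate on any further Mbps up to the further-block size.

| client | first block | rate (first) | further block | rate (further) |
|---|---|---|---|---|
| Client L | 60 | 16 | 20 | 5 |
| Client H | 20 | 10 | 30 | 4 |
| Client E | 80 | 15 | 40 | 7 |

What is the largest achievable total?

1860

Rank every tier by rate: Client L/first 16 > Client E/first 15 > Client H/first 10 > Client E/second 7 > Client L/second 5 > Client H/second 4.
Fill Client L first block (60 at 16) → 60 left.
Client E/first: +60 of 80 at 15; pool empty.
Total = 16×60 + 15×60 = 1860.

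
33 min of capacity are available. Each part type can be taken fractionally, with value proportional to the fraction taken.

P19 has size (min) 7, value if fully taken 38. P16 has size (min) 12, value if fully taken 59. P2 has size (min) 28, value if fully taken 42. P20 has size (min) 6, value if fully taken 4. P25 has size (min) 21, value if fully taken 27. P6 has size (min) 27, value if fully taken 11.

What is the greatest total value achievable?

118

Rank by value-to-size ratio: P19 38/7≈5.43, P16 59/12≈4.92, P2 42/28≈1.5, P25 27/21≈1.29, P20 4/6≈0.667, P6 11/27≈0.407.
P19: take in full, 7 min for value 38 → 26 left.
P16: take in full, 12 min for value 59 → 14 left.
Fill the last 14 min with part of P2: 14/28 of it earns 21.
Total value = 118.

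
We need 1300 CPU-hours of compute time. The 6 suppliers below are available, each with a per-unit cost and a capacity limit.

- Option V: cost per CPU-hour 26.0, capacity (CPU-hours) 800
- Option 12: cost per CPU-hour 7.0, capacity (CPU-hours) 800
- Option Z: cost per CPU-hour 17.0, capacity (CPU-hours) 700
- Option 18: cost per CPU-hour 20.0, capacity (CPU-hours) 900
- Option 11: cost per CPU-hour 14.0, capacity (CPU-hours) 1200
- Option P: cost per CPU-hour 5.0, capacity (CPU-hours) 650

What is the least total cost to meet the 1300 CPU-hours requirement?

Use suppliers in increasing cost order.
Option P (5.0): use full 650 — 650 CPU-hours to go.
Option 12 (7.0): take the remaining 650 — done.
Option 11, Option Z, Option 18, Option V: unused.
Cost = 650×5.0 + 650×7.0 = 7800.

7800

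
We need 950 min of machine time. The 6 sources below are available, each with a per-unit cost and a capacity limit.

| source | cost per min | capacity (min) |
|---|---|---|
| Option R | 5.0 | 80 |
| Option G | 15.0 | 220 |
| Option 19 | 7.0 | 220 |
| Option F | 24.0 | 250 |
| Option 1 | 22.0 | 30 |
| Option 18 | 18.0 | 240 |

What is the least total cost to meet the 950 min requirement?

14060

Fill from the cheapest source first.
Option R (5.0): use full 80 — 870 min to go.
Take 220 from Option 19 at 7.0 — need 650 more.
Take 220 from Option G at 15.0 — need 430 more.
Option 18 (18.0): use full 240 — 190 min to go.
Option 1 (22.0): use full 30 — 160 min to go.
Take 160 from Option F at 24.0 to finish.
Cost = 80×5.0 + 220×7.0 + 220×15.0 + 240×18.0 + 30×22.0 + 160×24.0 = 14060.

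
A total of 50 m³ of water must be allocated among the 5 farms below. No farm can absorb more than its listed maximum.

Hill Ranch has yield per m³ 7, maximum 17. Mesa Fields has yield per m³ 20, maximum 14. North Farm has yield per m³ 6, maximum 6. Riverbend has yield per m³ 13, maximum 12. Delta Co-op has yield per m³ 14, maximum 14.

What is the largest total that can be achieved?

702

Order the farms by yield per m³: Mesa Fields 20 > Delta Co-op 14 > Riverbend 13 > Hill Ranch 7 > North Farm 6.
Mesa Fields: +14 to 14 (cap) ; 36 left.
Give Delta Co-op 14 to hit its cap of 14 ; 22 left.
Riverbend takes 12 to reach its cap of 12 ; 10 left.
Hill Ranch has room for 17 but only 10 remain, so it gets 10.
Total = 7×10 + 20×14 + 13×12 + 14×14 = 702.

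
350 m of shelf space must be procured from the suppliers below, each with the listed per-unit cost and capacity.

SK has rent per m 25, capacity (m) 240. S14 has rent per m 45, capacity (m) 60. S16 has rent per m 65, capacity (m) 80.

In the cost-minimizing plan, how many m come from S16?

50

Use suppliers in increasing cost order.
SK at 25: take all 240 m — 110 still needed.
S14 (45): use full 60 — 50 m to go.
S16 at 65: take 50 of its 80 — requirement met.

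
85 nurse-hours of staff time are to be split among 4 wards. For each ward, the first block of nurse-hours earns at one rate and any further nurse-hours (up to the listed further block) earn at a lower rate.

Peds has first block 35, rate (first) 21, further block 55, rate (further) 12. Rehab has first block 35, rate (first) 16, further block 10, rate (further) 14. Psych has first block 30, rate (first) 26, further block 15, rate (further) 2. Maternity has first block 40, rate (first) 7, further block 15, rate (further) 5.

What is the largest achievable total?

Treat each block as its own option and order by rate: Psych/T1 26 > Peds/T1 21 > Rehab/T1 16 > Rehab/T2 14 > Peds/T2 12 > Maternity/T1 7 > Maternity/T2 5 > Psych/T2 2.
Psych T1 at 26: fill all 30 ; 55 left.
Peds/T1 (21): +35 ; 20 left.
Rehab T1 at 16: only 20 left, fill 20.
Total = 26×30 + 21×35 + 16×20 = 1835.

1835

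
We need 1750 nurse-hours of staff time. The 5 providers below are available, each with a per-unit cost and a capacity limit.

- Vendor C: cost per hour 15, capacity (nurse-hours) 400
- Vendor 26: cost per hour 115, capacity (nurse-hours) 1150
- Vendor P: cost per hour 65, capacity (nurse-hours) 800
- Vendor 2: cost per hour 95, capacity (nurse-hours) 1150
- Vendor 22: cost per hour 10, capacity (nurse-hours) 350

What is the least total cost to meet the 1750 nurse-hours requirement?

80500

Cheapest first:
Take 350 from Vendor 22 at 10 ; need 1400 more.
Vendor C at 15: take all 400 nurse-hours ; 1000 still needed.
Vendor P at 65: take all 800 nurse-hours ; 200 still needed.
Take 200 from Vendor 2 at 95 to finish.
Vendor 26: unused.
Cost = 350×10 + 400×15 + 800×65 + 200×95 = 80500.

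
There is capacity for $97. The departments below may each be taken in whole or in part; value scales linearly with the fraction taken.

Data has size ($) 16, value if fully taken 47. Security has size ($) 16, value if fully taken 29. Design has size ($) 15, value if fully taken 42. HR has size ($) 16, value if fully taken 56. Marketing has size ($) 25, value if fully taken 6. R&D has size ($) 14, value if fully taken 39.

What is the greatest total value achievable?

217.8

Sort by value density: HR 56/16≈3.5, Data 47/16≈2.94, Design 42/15≈2.8, R&D 39/14≈2.79, Security 29/16≈1.81, Marketing 6/25≈0.24.
Take all of HR (16 $, value 56) → 81 $ left.
All 16 $ of Data fit (value 47) → 65 remain.
Take all of Design (15 $, value 42) → 50 $ left.
Take all of R&D (14 $, value 39) → 36 $ left.
Take all of Security (16 $, value 29) → 20 $ left.
Fill the last 20 $ with part of Marketing: 20/25 of it earns 4.8.
Total value = 217.8.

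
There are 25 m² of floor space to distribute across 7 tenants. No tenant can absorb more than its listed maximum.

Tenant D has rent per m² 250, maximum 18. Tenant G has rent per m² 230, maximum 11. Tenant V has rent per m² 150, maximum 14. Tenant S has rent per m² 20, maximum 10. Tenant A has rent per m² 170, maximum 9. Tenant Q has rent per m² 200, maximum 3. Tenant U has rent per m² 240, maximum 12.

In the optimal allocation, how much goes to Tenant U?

7

Rank by rent per m²: Tenant D 250 > Tenant U 240 > Tenant G 230 > Tenant Q 200 > Tenant A 170 > Tenant V 150 > Tenant S 20.
Tenant D: +18 to 18 (cap) → 7 left.
Tenant U: +7 (room for 12) → 7. Pool exhausted.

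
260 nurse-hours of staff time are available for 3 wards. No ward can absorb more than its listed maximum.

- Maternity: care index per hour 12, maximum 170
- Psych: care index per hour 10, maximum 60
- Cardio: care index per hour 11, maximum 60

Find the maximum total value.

3000

Order the wards by care index per hour: Maternity 12 > Cardio 11 > Psych 10.
Maternity: +170 to 170 (cap) ; 90 left.
Cardio takes 60 to reach its cap of 60 ; 30 left.
Psych has room for 60 but only 30 remain, so it gets 30.
Total = 12×170 + 10×30 + 11×60 = 3000.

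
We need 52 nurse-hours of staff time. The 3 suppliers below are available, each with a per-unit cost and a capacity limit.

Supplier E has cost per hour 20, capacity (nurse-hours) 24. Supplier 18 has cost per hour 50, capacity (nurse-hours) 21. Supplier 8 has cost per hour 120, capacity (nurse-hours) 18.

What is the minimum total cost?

2370

Fill from the cheapest supplier first.
Supplier E at 20: take all 24 nurse-hours — 28 still needed.
Supplier 18 (50): use full 21 — 7 nurse-hours to go.
Take 7 from Supplier 8 at 120 to finish.
Cost = 24×20 + 21×50 + 7×120 = 2370.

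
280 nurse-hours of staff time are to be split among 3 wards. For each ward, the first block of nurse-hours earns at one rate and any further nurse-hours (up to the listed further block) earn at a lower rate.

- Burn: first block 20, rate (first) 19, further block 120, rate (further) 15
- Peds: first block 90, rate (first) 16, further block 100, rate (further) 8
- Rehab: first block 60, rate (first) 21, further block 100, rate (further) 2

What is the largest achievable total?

4730

Treat each block as its own option and order by rate: Rehab/tier1 21 > Burn/tier1 19 > Peds/tier1 16 > Burn/tier2 15 > Peds/tier2 8 > Rehab/tier2 2.
Rehab tier1 at 21: fill all 60 — 220 left.
Burn tier1 at 19: fill all 20 — 200 left.
Peds/tier1 (16): +90 — 110 left.
Burn/tier2: +110 of 120 at 15; pool empty.
Total = 21×60 + 19×20 + 16×90 + 15×110 = 4730.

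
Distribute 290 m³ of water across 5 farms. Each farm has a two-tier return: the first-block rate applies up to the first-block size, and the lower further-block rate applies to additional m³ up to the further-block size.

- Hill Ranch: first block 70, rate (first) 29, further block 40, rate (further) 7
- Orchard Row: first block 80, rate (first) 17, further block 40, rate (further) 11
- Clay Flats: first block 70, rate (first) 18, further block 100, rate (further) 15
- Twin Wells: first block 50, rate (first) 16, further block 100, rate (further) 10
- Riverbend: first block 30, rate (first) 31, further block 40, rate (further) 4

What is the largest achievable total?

6220

Treat each block as its own option and order by rate: Riverbend/tier1 31 > Hill Ranch/tier1 29 > Clay Flats/tier1 18 > Orchard Row/tier1 17 > Twin Wells/tier1 16 > Clay Flats/tier2 15 > Orchard Row/tier2 11 > Twin Wells/tier2 10 > Hill Ranch/tier2 7 > Riverbend/tier2 4.
Riverbend/tier1 (31): +30 ; 260 left.
Hill Ranch tier1 at 29: fill all 70 ; 190 left.
Clay Flats tier1 at 18: fill all 70 ; 120 left.
Orchard Row/tier1 (17): +80 ; 40 left.
Twin Wells/tier1: +40 of 50 at 16; pool empty.
Total = 31×30 + 29×70 + 18×70 + 17×80 + 16×40 = 6220.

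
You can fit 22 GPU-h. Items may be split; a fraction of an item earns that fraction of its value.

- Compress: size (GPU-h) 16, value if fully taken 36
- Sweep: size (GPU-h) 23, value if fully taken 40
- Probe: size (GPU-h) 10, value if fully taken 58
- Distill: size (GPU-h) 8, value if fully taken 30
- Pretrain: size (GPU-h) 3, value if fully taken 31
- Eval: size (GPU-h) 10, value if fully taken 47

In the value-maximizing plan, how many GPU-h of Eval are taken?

Best value per unit of size first: Pretrain 31/3≈10.3, Probe 58/10≈5.8, Eval 47/10≈4.7, Distill 30/8≈3.75, Compress 36/16≈2.25, Sweep 40/23≈1.74.
Take all of Pretrain (3 GPU-h, value 31) ; 19 GPU-h left.
Probe: take in full, 10 GPU-h for value 58 ; 9 left.
9 GPU-h left: a 9/10 share of Eval gives 47×9/10 = 42.3.

9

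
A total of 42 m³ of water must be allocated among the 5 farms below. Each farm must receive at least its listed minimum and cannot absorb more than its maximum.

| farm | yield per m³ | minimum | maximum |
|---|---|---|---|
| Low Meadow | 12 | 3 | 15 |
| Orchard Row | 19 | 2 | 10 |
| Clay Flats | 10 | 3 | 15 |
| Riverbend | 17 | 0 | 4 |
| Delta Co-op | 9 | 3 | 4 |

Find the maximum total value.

565

Meeting every minimum uses 3+2+3+0+3 = 11 m³, leaving 31.
Order the farms by yield per m³: Orchard Row 19 > Riverbend 17 > Low Meadow 12 > Clay Flats 10 > Delta Co-op 9.
Orchard Row takes 8 more to reach its cap of 10 → 23 left.
Give Riverbend 4 more to hit its cap of 4 → 19 left.
Low Meadow takes 12 more to reach its cap of 15 → 7 left.
Only 7 left; Clay Flats takes them to reach 10.
Total = 12×15 + 19×10 + 10×10 + 17×4 + 9×3 = 565.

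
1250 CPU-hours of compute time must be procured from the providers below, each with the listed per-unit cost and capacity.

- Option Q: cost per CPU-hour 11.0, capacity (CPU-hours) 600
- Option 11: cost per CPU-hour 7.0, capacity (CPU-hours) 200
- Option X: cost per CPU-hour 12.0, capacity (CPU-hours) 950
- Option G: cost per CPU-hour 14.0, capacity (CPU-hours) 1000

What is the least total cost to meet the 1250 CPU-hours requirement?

13400

Fill from the cheapest provider first.
Take 200 from Option 11 at 7.0 ; need 1050 more.
Option Q at 11.0: take all 600 CPU-hours ; 450 still needed.
Option X at 12.0: take 450 of its 950 ; requirement met.
Option G: unused.
Cost = 200×7.0 + 600×11.0 + 450×12.0 = 13400.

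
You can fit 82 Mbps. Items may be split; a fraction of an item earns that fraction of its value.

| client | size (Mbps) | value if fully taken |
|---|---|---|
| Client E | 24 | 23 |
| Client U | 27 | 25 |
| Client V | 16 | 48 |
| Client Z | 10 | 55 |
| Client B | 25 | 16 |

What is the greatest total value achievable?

Sort by value density: Client Z 55/10≈5.5, Client V 48/16≈3, Client E 23/24≈0.958, Client U 25/27≈0.926, Client B 16/25≈0.64.
Take all of Client Z (10 Mbps, value 55) ; 72 Mbps left.
Client V: take in full, 16 Mbps for value 48 ; 56 left.
Client E: take in full, 24 Mbps for value 23 ; 32 left.
Client U: take in full, 27 Mbps for value 25 ; 5 left.
Fill the last 5 Mbps with part of Client B: 5/25 of it earns 3.2.
Total value = 154.2.

154.2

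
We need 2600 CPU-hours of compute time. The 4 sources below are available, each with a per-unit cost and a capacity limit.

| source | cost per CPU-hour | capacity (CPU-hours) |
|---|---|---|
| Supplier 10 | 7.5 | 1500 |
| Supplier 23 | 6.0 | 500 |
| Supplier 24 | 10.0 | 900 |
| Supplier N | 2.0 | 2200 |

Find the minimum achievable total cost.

Fill from the cheapest source first.
Take 2200 from Supplier N at 2.0 → need 400 more.
Supplier 23 at 6.0: take 400 of its 500 → requirement met.
Supplier 10, Supplier 24: unused.
Cost = 2200×2.0 + 400×6.0 = 6800.

6800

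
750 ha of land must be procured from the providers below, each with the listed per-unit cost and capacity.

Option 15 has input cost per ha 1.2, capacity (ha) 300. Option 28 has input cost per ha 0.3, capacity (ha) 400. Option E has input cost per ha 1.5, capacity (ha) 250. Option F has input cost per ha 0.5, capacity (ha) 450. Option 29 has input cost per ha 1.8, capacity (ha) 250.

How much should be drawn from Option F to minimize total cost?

Use providers in increasing cost order.
Option 28 at 0.3: take all 400 ha ; 350 still needed.
Take 350 from Option F at 0.5 to finish.
Option 15, Option E, Option 29: unused.

350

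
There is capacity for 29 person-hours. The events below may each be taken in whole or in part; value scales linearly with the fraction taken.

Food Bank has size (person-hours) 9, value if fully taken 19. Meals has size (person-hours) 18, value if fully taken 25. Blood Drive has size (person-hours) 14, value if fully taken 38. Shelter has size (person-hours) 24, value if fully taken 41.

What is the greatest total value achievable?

67.25

Rank by value-to-size ratio: Blood Drive 38/14≈2.71, Food Bank 19/9≈2.11, Shelter 41/24≈1.71, Meals 25/18≈1.39.
All 14 person-hours of Blood Drive fit (value 38) — 15 remain.
All 9 person-hours of Food Bank fit (value 19) — 6 remain.
Fill the last 6 person-hours with part of Shelter: 6/24 of it earns 10.25.
Total value = 67.25.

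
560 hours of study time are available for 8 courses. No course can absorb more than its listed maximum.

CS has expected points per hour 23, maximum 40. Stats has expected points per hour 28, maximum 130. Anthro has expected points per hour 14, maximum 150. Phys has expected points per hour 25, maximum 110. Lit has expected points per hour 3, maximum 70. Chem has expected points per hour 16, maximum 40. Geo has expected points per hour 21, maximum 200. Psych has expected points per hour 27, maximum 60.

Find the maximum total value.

Rank by expected points per hour: Stats 28 > Psych 27 > Phys 25 > CS 23 > Geo 21 > Chem 16 > Anthro 14 > Lit 3.
Stats: +130 to 130 (cap) ; 430 left.
Psych takes 60 to reach its cap of 60 ; 370 left.
Phys takes 110 to reach its cap of 110 ; 260 left.
Give CS 40 to hit its cap of 40 ; 220 left.
Give Geo 200 to hit its cap of 200 ; 20 left.
Chem has room for 40 but only 20 remain, so it gets 20.
Total = 23×40 + 28×130 + 25×110 + 16×20 + 21×200 + 27×60 = 13450.

13450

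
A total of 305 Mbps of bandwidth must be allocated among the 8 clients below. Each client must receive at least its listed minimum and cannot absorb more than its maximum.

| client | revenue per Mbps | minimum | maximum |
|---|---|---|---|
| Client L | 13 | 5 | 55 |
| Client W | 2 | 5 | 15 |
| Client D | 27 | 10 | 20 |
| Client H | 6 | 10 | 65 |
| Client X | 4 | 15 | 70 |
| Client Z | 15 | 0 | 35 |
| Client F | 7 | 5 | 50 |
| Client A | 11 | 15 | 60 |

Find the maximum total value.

Meeting every minimum uses 5+5+10+10+15+0+5+15 = 65 Mbps, leaving 240.
Highest revenue per Mbps first: Client D 27 > Client Z 15 > Client L 13 > Client A 11 > Client F 7 > Client H 6 > Client X 4 > Client W 2.
Client D: +10 to 20 (cap) → 230 left.
Client Z: +35 to 35 (cap) → 195 left.
Give Client L 50 more to hit its cap of 55 → 145 left.
Give Client A 45 more to hit its cap of 60 → 100 left.
Client F takes 45 more to reach its cap of 50 → 55 left.
Client H takes 55 more to reach its cap of 65 → 0 left.
Total = 13×55 + 2×5 + 27×20 + 6×65 + 4×15 + 15×35 + 7×50 + 11×60 = 3250.

3250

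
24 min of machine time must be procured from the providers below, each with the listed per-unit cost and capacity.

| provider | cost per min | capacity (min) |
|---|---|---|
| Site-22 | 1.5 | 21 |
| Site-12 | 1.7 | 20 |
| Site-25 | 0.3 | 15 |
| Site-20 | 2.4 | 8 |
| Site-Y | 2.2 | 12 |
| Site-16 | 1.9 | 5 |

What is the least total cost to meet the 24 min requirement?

18

Fill from the cheapest provider first.
Take 15 from Site-25 at 0.3 → need 9 more.
Site-22 at 1.5: take 9 of its 21 → requirement met.
Site-12, Site-16, Site-Y, Site-20: unused.
Cost = 15×0.3 + 9×1.5 = 18.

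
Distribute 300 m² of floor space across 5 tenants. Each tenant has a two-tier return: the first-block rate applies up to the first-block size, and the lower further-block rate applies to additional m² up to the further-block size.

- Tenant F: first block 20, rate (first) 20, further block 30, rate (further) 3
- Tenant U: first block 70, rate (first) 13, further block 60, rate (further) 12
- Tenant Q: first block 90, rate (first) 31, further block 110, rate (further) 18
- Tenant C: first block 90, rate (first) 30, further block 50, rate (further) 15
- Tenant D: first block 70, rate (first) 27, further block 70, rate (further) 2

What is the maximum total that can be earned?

8320

Rank every tier by rate: Tenant Q/tier1 31 > Tenant C/tier1 30 > Tenant D/tier1 27 > Tenant F/tier1 20 > Tenant Q/tier2 18 > Tenant C/tier2 15 > Tenant U/tier1 13 > Tenant U/tier2 12 > Tenant F/tier2 3 > Tenant D/tier2 2.
Fill Tenant Q tier1 block (90 at 31) ; 210 left.
Fill Tenant C tier1 block (90 at 30) ; 120 left.
Fill Tenant D tier1 block (70 at 27) ; 50 left.
Fill Tenant F tier1 block (20 at 20) ; 30 left.
Tenant Q/tier2: +30 of 110 at 18; pool empty.
Total = 31×90 + 30×90 + 27×70 + 20×20 + 18×30 = 8320.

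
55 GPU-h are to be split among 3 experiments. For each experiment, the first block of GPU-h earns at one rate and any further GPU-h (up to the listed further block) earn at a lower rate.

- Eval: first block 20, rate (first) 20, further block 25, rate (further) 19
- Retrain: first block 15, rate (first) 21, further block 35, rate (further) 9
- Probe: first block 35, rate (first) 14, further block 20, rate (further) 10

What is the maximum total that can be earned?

1095

Order all 6 blocks by rate: Retrain/T1 21 > Eval/T1 20 > Eval/T2 19 > Probe/T1 14 > Probe/T2 10 > Retrain/T2 9.
Retrain T1 at 21: fill all 15 — 40 left.
Eval/T1 (20): +20 — 20 left.
Eval/T2: +20 of 25 at 19; pool empty.
Total = 21×15 + 20×20 + 19×20 = 1095.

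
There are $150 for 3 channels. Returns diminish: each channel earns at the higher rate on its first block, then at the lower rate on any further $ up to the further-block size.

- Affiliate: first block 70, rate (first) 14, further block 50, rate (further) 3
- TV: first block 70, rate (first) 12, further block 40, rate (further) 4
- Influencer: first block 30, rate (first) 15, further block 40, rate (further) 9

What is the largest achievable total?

2030

Treat each block as its own option and order by rate: Influencer/tier1 15 > Affiliate/tier1 14 > TV/tier1 12 > Influencer/tier2 9 > TV/tier2 4 > Affiliate/tier2 3.
Fill Influencer tier1 block (30 at 15) ; 120 left.
Affiliate tier1 at 14: fill all 70 ; 50 left.
TV tier1 at 12: only 50 left, fill 50.
Total = 15×30 + 14×70 + 12×50 = 2030.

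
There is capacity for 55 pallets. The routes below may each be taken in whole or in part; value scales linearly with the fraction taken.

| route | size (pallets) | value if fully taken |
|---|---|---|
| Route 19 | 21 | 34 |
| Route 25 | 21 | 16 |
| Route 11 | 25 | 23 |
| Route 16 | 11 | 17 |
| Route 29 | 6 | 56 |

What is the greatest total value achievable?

Rank by value-to-size ratio: Route 29 56/6≈9.33, Route 19 34/21≈1.62, Route 16 17/11≈1.55, Route 11 23/25≈0.92, Route 25 16/21≈0.762.
All 6 pallets of Route 29 fit (value 56) — 49 remain.
Take all of Route 19 (21 pallets, value 34) — 28 pallets left.
All 11 pallets of Route 16 fit (value 17) — 17 remain.
Only 17 pallets remain; take 17/25 of Route 11 for value 23×17/25 = 15.64.
Total value = 122.64.

122.64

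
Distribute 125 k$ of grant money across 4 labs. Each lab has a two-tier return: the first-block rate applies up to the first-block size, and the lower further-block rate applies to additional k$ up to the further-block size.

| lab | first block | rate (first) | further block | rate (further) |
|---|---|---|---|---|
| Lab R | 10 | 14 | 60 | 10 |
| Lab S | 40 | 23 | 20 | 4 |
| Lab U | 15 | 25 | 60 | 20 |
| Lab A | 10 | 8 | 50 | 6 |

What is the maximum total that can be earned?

2635

Treat each block as its own option and order by rate: Lab U/T1 25 > Lab S/T1 23 > Lab U/T2 20 > Lab R/T1 14 > Lab R/T2 10 > Lab A/T1 8 > Lab A/T2 6 > Lab S/T2 4.
Lab U/T1 (25): +15 — 110 left.
Lab S T1 at 23: fill all 40 — 70 left.
Lab U/T2 (20): +60 — 10 left.
Lab R T1 at 14: fill all 10 — 0 left.
Total = 25×15 + 23×40 + 20×60 + 14×10 = 2635.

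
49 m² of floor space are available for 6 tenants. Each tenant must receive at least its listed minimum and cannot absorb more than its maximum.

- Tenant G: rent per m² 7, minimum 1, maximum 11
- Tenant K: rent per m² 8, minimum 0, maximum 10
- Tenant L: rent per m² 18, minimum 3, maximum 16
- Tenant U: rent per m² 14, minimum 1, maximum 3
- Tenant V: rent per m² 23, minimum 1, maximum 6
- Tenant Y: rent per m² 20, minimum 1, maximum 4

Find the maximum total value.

Meeting every minimum uses 1+0+3+1+1+1 = 7 m², leaving 42.
Order the tenants by rent per m²: Tenant V 23 > Tenant Y 20 > Tenant L 18 > Tenant U 14 > Tenant K 8 > Tenant G 7.
Tenant V takes 5 more to reach its cap of 6 → 37 left.
Give Tenant Y 3 more to hit its cap of 4 → 34 left.
Tenant L takes 13 more to reach its cap of 16 → 21 left.
Give Tenant U 2 more to hit its cap of 3 → 19 left.
Give Tenant K 10 more to hit its cap of 10 → 9 left.
Tenant G has room for 10 more but only 9 remain, so it gets 10.
Total = 7×10 + 8×10 + 18×16 + 14×3 + 23×6 + 20×4 = 698.

698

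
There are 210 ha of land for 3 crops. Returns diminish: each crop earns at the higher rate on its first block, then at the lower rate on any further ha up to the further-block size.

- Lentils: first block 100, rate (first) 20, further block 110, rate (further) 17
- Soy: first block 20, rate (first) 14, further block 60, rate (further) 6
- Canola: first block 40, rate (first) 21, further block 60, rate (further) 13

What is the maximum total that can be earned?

Rank every tier by rate: Canola/tier1 21 > Lentils/tier1 20 > Lentils/tier2 17 > Soy/tier1 14 > Canola/tier2 13 > Soy/tier2 6.
Canola/tier1 (21): +40 ; 170 left.
Lentils tier1 at 20: fill all 100 ; 70 left.
70 remain; put them into Lentils tier2 at 17.
Total = 21×40 + 20×100 + 17×70 = 4030.

4030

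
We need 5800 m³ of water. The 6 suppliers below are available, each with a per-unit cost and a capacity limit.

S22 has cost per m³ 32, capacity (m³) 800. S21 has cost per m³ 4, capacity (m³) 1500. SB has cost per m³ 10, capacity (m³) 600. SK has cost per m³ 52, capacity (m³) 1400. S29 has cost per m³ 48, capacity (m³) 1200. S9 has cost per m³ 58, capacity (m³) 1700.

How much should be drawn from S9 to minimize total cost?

300

Cheapest first:
S21 (4): use full 1500 — 4300 m³ to go.
SB (10): use full 600 — 3700 m³ to go.
Take 800 from S22 at 32 — need 2900 more.
S29 (48): use full 1200 — 1700 m³ to go.
Take 1400 from SK at 52 — need 300 more.
S9 at 58: take 300 of its 1700 — requirement met.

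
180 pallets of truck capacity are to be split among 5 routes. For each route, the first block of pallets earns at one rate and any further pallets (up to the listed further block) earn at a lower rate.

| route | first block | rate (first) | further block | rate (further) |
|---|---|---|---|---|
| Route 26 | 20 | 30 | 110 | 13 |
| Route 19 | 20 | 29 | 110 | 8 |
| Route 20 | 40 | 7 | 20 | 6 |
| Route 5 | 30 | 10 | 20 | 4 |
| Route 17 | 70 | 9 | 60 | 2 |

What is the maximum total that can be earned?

2910

Order all 10 blocks by rate: Route 26/T1 30 > Route 19/T1 29 > Route 26/T2 13 > Route 5/T1 10 > Route 17/T1 9 > Route 19/T2 8 > Route 20/T1 7 > Route 20/T2 6 > Route 5/T2 4 > Route 17/T2 2.
Route 26/T1 (30): +20 ; 160 left.
Route 19/T1 (29): +20 ; 140 left.
Route 26 T2 at 13: fill all 110 ; 30 left.
Fill Route 5 T1 block (30 at 10) ; 0 left.
Total = 30×20 + 29×20 + 13×110 + 10×30 = 2910.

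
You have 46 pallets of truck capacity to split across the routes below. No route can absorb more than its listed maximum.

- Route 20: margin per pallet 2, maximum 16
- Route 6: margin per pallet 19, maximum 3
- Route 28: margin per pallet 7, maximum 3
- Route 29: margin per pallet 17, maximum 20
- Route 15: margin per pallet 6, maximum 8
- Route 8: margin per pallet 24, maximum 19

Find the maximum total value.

880

Highest margin per pallet first: Route 8 24 > Route 6 19 > Route 29 17 > Route 28 7 > Route 15 6 > Route 20 2.
Route 8 takes 19 to reach its cap of 19 — 27 left.
Route 6 takes 3 to reach its cap of 3 — 24 left.
Route 29: +20 to 20 (cap) — 4 left.
Give Route 28 3 to hit its cap of 3 — 1 left.
Route 15: +1 (room for 8) → 1. Pool exhausted.
Total = 19×3 + 7×3 + 17×20 + 6×1 + 24×19 = 880.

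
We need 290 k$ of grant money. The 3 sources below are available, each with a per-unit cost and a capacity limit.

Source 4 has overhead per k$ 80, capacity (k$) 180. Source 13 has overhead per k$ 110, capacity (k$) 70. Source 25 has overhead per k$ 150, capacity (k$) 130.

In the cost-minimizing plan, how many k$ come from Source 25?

Fill from the cheapest source first.
Source 4 at 80: take all 180 k$ ; 110 still needed.
Source 13 at 110: take all 70 k$ ; 40 still needed.
Take 40 from Source 25 at 150 to finish.

40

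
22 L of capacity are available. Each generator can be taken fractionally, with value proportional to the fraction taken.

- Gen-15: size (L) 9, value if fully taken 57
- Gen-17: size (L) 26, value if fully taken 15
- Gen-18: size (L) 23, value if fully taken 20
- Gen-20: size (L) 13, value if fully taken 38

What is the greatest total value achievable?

95

Rank by value-to-size ratio: Gen-15 57/9≈6.33, Gen-20 38/13≈2.92, Gen-18 20/23≈0.87, Gen-17 15/26≈0.577.
Gen-15: take in full, 9 L for value 57 — 13 left.
Gen-20: take in full, 13 L for value 38 — 0 left.
Total value = 95.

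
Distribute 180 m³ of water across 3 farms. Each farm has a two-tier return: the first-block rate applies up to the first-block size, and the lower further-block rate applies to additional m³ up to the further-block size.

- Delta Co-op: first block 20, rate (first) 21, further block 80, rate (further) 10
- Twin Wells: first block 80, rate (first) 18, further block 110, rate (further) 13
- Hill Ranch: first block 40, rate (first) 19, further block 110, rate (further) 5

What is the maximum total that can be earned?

Rank every tier by rate: Delta Co-op/T1 21 > Hill Ranch/T1 19 > Twin Wells/T1 18 > Twin Wells/T2 13 > Delta Co-op/T2 10 > Hill Ranch/T2 5.
Delta Co-op T1 at 21: fill all 20 → 160 left.
Hill Ranch/T1 (19): +40 → 120 left.
Fill Twin Wells T1 block (80 at 18) → 40 left.
Twin Wells/T2: +40 of 110 at 13; pool empty.
Total = 21×20 + 19×40 + 18×80 + 13×40 = 3140.

3140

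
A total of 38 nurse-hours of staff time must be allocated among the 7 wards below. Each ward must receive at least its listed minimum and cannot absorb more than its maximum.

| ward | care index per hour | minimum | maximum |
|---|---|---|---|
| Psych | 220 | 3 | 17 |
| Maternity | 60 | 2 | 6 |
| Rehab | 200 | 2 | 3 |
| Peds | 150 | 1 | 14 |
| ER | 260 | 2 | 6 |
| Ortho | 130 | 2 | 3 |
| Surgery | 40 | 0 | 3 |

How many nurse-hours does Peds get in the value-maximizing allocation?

Meeting every minimum uses 3+2+2+1+2+2+0 = 12 nurse-hours, leaving 26.
Rank by care index per hour: ER 260 > Psych 220 > Rehab 200 > Peds 150 > Ortho 130 > Maternity 60 > Surgery 40.
ER takes 4 more to reach its cap of 6 ; 22 left.
Psych takes 14 more to reach its cap of 17 ; 8 left.
Rehab: +1 to 3 (cap) ; 7 left.
Peds has room for 13 more but only 7 remain, so it gets 8.

8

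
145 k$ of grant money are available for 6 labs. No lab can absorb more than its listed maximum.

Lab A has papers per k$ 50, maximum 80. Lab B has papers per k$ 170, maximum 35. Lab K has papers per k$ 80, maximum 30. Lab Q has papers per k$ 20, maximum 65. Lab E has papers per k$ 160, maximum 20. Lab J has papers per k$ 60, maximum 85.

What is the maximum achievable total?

15150

Highest papers per k$ first: Lab B 170 > Lab E 160 > Lab K 80 > Lab J 60 > Lab A 50 > Lab Q 20.
Give Lab B 35 to hit its cap of 35 — 110 left.
Lab E takes 20 to reach its cap of 20 — 90 left.
Lab K: +30 to 30 (cap) — 60 left.
Lab J: +60 (room for 85) → 60. Pool exhausted.
Total = 170×35 + 80×30 + 160×20 + 60×60 = 15150.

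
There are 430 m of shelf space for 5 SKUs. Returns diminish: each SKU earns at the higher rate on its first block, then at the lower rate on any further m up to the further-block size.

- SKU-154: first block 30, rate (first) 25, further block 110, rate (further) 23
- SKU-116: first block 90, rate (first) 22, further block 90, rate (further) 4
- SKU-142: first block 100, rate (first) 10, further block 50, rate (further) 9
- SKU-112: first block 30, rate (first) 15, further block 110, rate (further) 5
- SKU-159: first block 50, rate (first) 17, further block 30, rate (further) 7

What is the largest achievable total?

7740

Order all 10 blocks by rate: SKU-154/first 25 > SKU-154/second 23 > SKU-116/first 22 > SKU-159/first 17 > SKU-112/first 15 > SKU-142/first 10 > SKU-142/second 9 > SKU-159/second 7 > SKU-112/second 5 > SKU-116/second 4.
SKU-154 first at 25: fill all 30 — 400 left.
SKU-154/second (23): +110 — 290 left.
Fill SKU-116 first block (90 at 22) — 200 left.
SKU-159/first (17): +50 — 150 left.
SKU-112/first (15): +30 — 120 left.
SKU-142/first (10): +100 — 20 left.
20 remain; put them into SKU-142 second at 9.
Total = 25×30 + 23×110 + 22×90 + 17×50 + 15×30 + 10×100 + 9×20 = 7740.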